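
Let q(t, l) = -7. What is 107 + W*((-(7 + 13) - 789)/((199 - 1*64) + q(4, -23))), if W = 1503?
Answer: -1202231/128 ≈ -9392.4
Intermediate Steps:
107 + W*((-(7 + 13) - 789)/((199 - 1*64) + q(4, -23))) = 107 + 1503*((-(7 + 13) - 789)/((199 - 1*64) - 7)) = 107 + 1503*((-1*20 - 789)/((199 - 64) - 7)) = 107 + 1503*((-20 - 789)/(135 - 7)) = 107 + 1503*(-809/128) = 107 - 1215927/128 = -1202231/128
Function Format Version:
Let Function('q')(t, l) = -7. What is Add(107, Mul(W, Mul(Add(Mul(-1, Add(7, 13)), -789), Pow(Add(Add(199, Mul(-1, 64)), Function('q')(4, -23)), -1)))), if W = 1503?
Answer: Rational(-1202231, 128) ≈ -9392.4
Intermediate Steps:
Add(107, Mul(W, Mul(Add(Mul(-1, Add(7, 13)), -789), Pow(Add(Add(199, Mul(-1, 64)), Function('q')(4, -23)), -1)))) = Add(107, Mul(1503, Mul(Add(Mul(-1, Add(7, 13)), -789), Pow(Add(Add(199, Mul(-1, 64)), -7), -1)))) = Add(107, Mul(1503, Mul(Add(Mul(-1, 20), -789), Pow(Add(Add(199, -64), -7), -1)))) = Add(107, Mul(1503, Mul(Add(-20, -789), Pow(Add(135, -7), -1)))) = Add(107, Mul(1503, Mul(-809, Pow(128, -1)))) = Add(107, Mul(1503, Mul(-809, Rational(1, 128)))) = Add(107, Mul(1503, Rational(-809, 128))) = Add(107, Rational(-1215927, 128)) = Rational(-1202231, 128)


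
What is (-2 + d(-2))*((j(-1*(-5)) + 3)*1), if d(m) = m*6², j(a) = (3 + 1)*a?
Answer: -1702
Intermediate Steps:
j(a) = 4*a
d(m) = 36*m (d(m) = m*36 = 36*m)
(-2 + d(-2))*((j(-1*(-5)) + 3)*1) = (-2 + 36*(-2))*((4*(-1*(-5)) + 3)*1) = (-2 - 72)*((4*5 + 3)*1) = -74*(20 + 3) = -1702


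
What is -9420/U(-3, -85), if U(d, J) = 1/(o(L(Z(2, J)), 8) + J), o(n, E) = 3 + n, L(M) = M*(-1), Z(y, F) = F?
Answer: -28260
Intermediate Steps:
L(M) = -M
U(d, J) = ⅓ (U(d, J) = 1/((3 - J) + J) = 1/3 = ⅓)
-9420/U(-3, -85) = -9420/⅓ = -9420*3 = -28260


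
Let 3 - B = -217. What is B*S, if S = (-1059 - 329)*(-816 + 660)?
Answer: 47636160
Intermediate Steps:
B = 220 (B = 3 - 1*(-217) = 3 + 217 = 220)
S = 216528 (S = -1388*(-156) = 216528)
B*S = 220*216528 = 47636160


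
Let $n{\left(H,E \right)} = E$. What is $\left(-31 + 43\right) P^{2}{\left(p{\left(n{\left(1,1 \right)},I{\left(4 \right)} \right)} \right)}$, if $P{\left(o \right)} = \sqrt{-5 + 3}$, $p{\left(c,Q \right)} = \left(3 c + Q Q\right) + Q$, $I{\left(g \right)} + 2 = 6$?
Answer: $-24$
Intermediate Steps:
$I{\left(g \right)} = 4$ ($I{\left(g \right)} = -2 + 6 = 4$)
$p{\left(c,Q \right)} = Q + Q^{2} + 3 c$ ($p{\left(c,Q \right)} = \left(3 c + Q^{2}\right) + Q = \left(Q^{2} + 3 c\right) + Q = Q + Q^{2} + 3 c$)
$P{\left(o \right)} = i \sqrt{2}$ ($P{\left(o \right)} = \sqrt{-2} = i \sqrt{2}$)
$\left(-31 + 43\right) P^{2}{\left(p{\left(n{\left(1,1 \right)},I{\left(4 \right)} \right)} \right)} = \left(-31 + 43\right) \left(i \sqrt{2}\right)^{2} = 12 \left(-2\right) = -24$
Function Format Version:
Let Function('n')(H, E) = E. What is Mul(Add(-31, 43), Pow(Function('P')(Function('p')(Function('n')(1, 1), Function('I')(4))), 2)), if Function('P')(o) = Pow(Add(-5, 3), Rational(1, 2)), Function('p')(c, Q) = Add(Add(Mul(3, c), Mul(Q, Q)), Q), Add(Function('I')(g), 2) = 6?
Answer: -24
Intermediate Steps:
Function('I')(g) = 4 (Function('I')(g) = Add(-2, 6) = 4)
Function('p')(c, Q) = Add(Q, Pow(Q, 2), Mul(3, c)) (Function('p')(c, Q) = Add(Add(Mul(3, c), Pow(Q, 2)), Q) = Add(Add(Pow(Q, 2), Mul(3, c)), Q) = Add(Q, Pow(Q, 2), Mul(3, c)))
Function('P')(o) = Mul(I, Pow(2, Rational(1, 2))) (Function('P')(o) = Pow(-2, Rational(1, 2)) = Mul(I, Pow(2, Rational(1, 2))))
Mul(Add(-31, 43), Pow(Function('P')(Function('p')(Function('n')(1, 1), Function('I')(4))), 2)) = Mul(Add(-31, 43), Pow(Mul(I, Pow(2, Rational(1, 2))), 2)) = Mul(12, -2) = -24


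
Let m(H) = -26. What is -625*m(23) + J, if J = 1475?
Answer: 17725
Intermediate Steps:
-625*m(23) + J = -625*(-26) + 1475 = 16250 + 1475 = 17725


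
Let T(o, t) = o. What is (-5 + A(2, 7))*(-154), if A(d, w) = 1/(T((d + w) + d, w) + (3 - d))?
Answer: 4543/6 ≈ 757.17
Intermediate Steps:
A(d, w) = 1/(3 + d + w) (A(d, w) = 1/(((d + w) + d) + (3 - d)) = 1/((w + 2*d) + (3 - d)) = 1/(3 + d + w))
(-5 + A(2, 7))*(-154) = (-5 + 1/(3 + 2 + 7))*(-154) = (-5 + 1/12)*(-154) = -59/12*(-154) = 4543/6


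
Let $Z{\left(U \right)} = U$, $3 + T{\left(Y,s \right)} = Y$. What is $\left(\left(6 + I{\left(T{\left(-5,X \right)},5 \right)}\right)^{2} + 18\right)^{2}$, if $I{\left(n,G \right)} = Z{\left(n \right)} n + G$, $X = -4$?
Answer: $31843449$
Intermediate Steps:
$T{\left(Y,s \right)} = -3 + Y$
$I{\left(n,G \right)} = G + n^{2}$ ($I{\left(n,G \right)} = n n + G = n^{2} + G = G + n^{2}$)
$\left(\left(6 + I{\left(T{\left(-5,X \right)},5 \right)}\right)^{2} + 18\right)^{2} = \left(\left(6 + \left(5 + \left(-3 - 5\right)^{2}\right)\right)^{2} + 18\right)^{2} = \left(\left(6 + \left(5 + \left(-8\right)^{2}\right)\right)^{2} + 18\right)^{2} = \left(\left(6 + \left(5 + 64\right)\right)^{2} + 18\right)^{2} = \left(\left(6 + 69\right)^{2} + 18\right)^{2} = \left(75^{2} + 18\right)^{2} = \left(5625 + 18\right)^{2} = 5643^{2} = 31843449$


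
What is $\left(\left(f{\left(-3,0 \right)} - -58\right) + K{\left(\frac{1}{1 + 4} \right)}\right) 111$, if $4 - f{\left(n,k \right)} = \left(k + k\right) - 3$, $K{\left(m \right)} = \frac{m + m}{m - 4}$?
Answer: $\frac{136863}{19} \approx 7203.3$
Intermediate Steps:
$K{\left(m \right)} = \frac{2 m}{-4 + m}$
$f{\left(n,k \right)} = 7 - 2 k$ ($f{\left(n,k \right)} = 4 - \left(\left(k + k\right) - 3\right) = 4 - \left(2 k - 3\right) = 4 - \left(-3 + 2 k\right) = 7 - 2 k$)
$\left(\left(f{\left(-3,0 \right)} - -58\right) + K{\left(\frac{1}{1 + 4} \right)}\right) 111 = \left(\left(\left(7 - 0\right) - -58\right) + \frac{2}{\left(1 + 4\right) \left(-4 + \frac{1}{1 + 4}\right)}\right) 111 = \left(\left(\left(7 + 0\right) + 58\right) + \frac{2}{5 \left(-4 + \frac{1}{5}\right)}\right) 111 = \left(\left(7 + 58\right) + 2 \cdot \frac{1}{5} \frac{1}{-4 + \frac{1}{5}}\right) 111 = \left(65 + 2 \cdot \frac{1}{5} \frac{1}{- \frac{19}{5}}\right) 111 = \left(65 + 2 \cdot \frac{1}{5} \left(- \frac{5}{19}\right)\right) 111 = \left(65 - \frac{2}{19}\right) 111 = \frac{1233}{19} \cdot 111 = \frac{136863}{19}$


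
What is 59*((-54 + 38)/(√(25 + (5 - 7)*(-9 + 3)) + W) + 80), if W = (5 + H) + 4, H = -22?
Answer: 158828/33 + 236*√37/33 ≈ 4856.5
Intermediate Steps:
W = -13 (W = (5 - 22) + 4 = -17 + 4 = -13)
59*((-54 + 38)/(√(25 + (5 - 7)*(-9 + 3)) + W) + 80) = 59*((-54 + 38)/(√(25 + (5 - 7)*(-9 + 3)) - 13) + 80) = 59*(-16/(√(25 - 2*(-6)) - 13) + 80) = 59*(-16/(√(25 + 12) - 13) + 80) = 59*(-16/(√37 - 13) + 80) = 59*(-16/(-13 + √37) + 80) = 59*(80 - 16/(-13 + √37)) = 4720 - 944/(-13 + √37)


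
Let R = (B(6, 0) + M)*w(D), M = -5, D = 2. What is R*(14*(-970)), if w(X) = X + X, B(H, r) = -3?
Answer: 434560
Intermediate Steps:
w(X) = 2*X
R = -32 (R = (-3 - 5)*(2*2) = -8*4 = -32)
R*(14*(-970)) = -448*(-970) = -32*(-13580) = 434560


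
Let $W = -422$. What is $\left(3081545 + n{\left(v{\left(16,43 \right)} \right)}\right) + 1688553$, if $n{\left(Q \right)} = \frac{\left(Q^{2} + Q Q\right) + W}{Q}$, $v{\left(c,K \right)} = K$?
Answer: $\frac{205117490}{43} \approx 4.7702 \cdot 10^{6}$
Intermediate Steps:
$n{\left(Q \right)} = \frac{-422 + 2 Q^{2}}{Q}$ ($n{\left(Q \right)} = \frac{\left(Q^{2} + Q Q\right) - 422}{Q} = \frac{\left(Q^{2} + Q^{2}\right) - 422}{Q} = \frac{2 Q^{2} - 422}{Q} = \frac{-422 + 2 Q^{2}}{Q}$)
$\left(3081545 + n{\left(v{\left(16,43 \right)} \right)}\right) + 1688553 = \left(3081545 + \left(- \frac{422}{43} + 2 \cdot 43\right)\right) + 1688553 = \left(3081545 + \left(\left(-422\right) \frac{1}{43} + 86\right)\right) + 1688553 = \left(3081545 + \left(- \frac{422}{43} + 86\right)\right) + 1688553 = \left(3081545 + \frac{3276}{43}\right) + 1688553 = \frac{132509711}{43} + 1688553 = \frac{205117490}{43}$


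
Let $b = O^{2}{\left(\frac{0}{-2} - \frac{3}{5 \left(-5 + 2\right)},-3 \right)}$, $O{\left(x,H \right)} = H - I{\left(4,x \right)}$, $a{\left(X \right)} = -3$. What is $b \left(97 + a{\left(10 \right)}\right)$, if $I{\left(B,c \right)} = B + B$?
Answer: $11374$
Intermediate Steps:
$I{\left(B,c \right)} = 2 B$
$O{\left(x,H \right)} = -8 + H$ ($O{\left(x,H \right)} = H - 2 \cdot 4 = H - 8 = -8 + H$)
$b = 121$ ($b = \left(-8 - 3\right)^{2} = \left(-11\right)^{2} = 121$)
$b \left(97 + a{\left(10 \right)}\right) = 121 \left(97 - 3\right) = 121 \cdot 94 = 11374$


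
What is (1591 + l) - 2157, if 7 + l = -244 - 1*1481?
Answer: -2298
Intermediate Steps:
l = -1732 (l = -7 + (-244 - 1*1481) = -7 + (-244 - 1481) = -7 - 1725 = -1732)
(1591 + l) - 2157 = (1591 - 1732) - 2157 = -141 - 2157 = -2298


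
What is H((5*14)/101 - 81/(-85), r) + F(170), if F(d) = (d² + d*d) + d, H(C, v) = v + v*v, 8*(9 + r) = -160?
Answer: 58782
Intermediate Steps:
r = -29 (r = -9 + (⅛)*(-160) = -9 - 20 = -29)
H(C, v) = v + v²
F(d) = d + 2*d² (F(d) = (d² + d²) + d = 2*d² + d = d + 2*d²)
H((5*14)/101 - 81/(-85), r) + F(170) = -29*(1 - 29) + 170*(1 + 2*170) = -29*(-28) + 170*(1 + 340) = 812 + 170*341 = 812 + 57970 = 58782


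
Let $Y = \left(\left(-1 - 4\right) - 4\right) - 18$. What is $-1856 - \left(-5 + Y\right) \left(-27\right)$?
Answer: $-2720$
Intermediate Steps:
$Y = -27$ ($Y = \left(\left(-1 - 4\right) - 4\right) - 18 = \left(-5 - 4\right) - 18 = -9 - 18 = -27$)
$-1856 - \left(-5 + Y\right) \left(-27\right) = -1856 - \left(-5 - 27\right) \left(-27\right) = -1856 - \left(-32\right) \left(-27\right) = -1856 - 864 = -2720$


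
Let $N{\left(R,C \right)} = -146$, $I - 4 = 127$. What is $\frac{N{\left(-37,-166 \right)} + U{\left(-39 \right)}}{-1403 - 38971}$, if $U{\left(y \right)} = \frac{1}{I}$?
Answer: $\frac{2125}{587666} \approx 0.003616$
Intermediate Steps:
$I = 131$ ($I = 4 + 127 = 131$)
$U{\left(y \right)} = \frac{1}{131}$
$\frac{N{\left(-37,-166 \right)} + U{\left(-39 \right)}}{-1403 - 38971} = \frac{-146 + \frac{1}{131}}{-1403 - 38971} = - \frac{19125}{131 \left(-40374\right)} = \left(- \frac{19125}{131}\right) \left(- \frac{1}{40374}\right) = \frac{2125}{587666}$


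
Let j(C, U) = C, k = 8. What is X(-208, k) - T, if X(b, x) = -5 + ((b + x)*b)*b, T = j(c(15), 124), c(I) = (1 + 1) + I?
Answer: -8652822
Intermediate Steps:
c(I) = 2 + I
T = 17 (T = 2 + 15 = 17)
X(b, x) = -5 + b**2*(b + x) (X(b, x) = -5 + (b*(b + x))*b = -5 + b**2*(b + x))
X(-208, k) - T = (-5 + (-208)**3 + 8*(-208)**2) - 1*17 = (-5 - 8998912 + 8*43264) - 17 = (-5 - 8998912 + 346112) - 17 = -8652805 - 17 = -8652822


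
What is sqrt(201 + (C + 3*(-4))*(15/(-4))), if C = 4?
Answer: sqrt(231) ≈ 15.199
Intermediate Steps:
sqrt(201 + (C + 3*(-4))*(15/(-4))) = sqrt(201 + (4 + 3*(-4))*(15/(-4))) = sqrt(201 + (4 - 12)*(15*(-1/4))) = sqrt(201 - 8*(-15/4)) = sqrt(201 + 30) = sqrt(231)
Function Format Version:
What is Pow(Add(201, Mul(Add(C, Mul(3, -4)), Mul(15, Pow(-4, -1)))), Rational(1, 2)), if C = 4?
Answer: Pow(231, Rational(1, 2)) ≈ 15.199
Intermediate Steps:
Pow(Add(201, Mul(Add(C, Mul(3, -4)), Mul(15, Pow(-4, -1)))), Rational(1, 2)) = Pow(Add(201, Mul(Add(4, Mul(3, -4)), Mul(15, Pow(-4, -1)))), Rational(1, 2)) = Pow(Add(201, Mul(Add(4, -12), Mul(15, Rational(-1, 4)))), Rational(1, 2)) = Pow(Add(201, Mul(-8, Rational(-15, 4))), Rational(1, 2)) = Pow(Add(201, 30), Rational(1, 2)) = Pow(231, Rational(1, 2))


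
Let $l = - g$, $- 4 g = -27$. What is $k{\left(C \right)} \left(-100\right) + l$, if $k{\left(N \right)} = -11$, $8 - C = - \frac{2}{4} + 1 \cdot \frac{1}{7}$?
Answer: $\frac{4373}{4} \approx 1093.3$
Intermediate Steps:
$g = \frac{27}{4}$ ($g = \left(- \frac{1}{4}\right) \left(-27\right) = \frac{27}{4} \approx 6.75$)
$C = \frac{117}{14}$ ($C = 8 - \left(- \frac{2}{4} + 1 \cdot \frac{1}{7}\right) = 8 - \left(\left(-2\right) \frac{1}{4} + 1 \cdot \frac{1}{7}\right) = 8 - \left(- \frac{1}{2} + \frac{1}{7}\right) = 8 - - \frac{5}{14} = 8 + \frac{5}{14} = \frac{117}{14} \approx 8.3571$)
$l = - \frac{27}{4}$ ($l = \left(-1\right) \frac{27}{4} = - \frac{27}{4} \approx -6.75$)
$k{\left(C \right)} \left(-100\right) + l = \left(-11\right) \left(-100\right) - \frac{27}{4} = 1100 - \frac{27}{4} = \frac{4373}{4}$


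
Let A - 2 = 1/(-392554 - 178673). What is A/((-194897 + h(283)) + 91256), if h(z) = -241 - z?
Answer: -1142453/59501860455 ≈ -1.9200e-5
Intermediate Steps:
A = 1142453/571227 (A = 2 + 1/(-392554 - 178673) = 2 + 1/(-571227) = 2 - 1/571227 = 1142453/571227 ≈ 2.0000)
A/((-194897 + h(283)) + 91256) = 1142453/(571227*((-194897 + (-241 - 1*283)) + 91256)) = 1142453/(571227*((-194897 + (-241 - 283)) + 91256)) = 1142453/(571227*((-194897 - 524) + 91256)) = 1142453/(571227*(-195421 + 91256)) = (1142453/571227)/(-104165) = (1142453/571227)*(-1/104165) = -1142453/59501860455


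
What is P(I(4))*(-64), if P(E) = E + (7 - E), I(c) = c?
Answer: -448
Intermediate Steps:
P(E) = 7
P(I(4))*(-64) = 7*(-64) = -448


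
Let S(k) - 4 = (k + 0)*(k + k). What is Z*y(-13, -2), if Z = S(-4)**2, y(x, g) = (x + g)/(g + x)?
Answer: 1296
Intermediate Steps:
y(x, g) = 1 (y(x, g) = (g + x)/(g + x) = 1)
S(k) = 4 + 2*k**2 (S(k) = 4 + (k + 0)*(k + k) = 4 + k*(2*k) = 4 + 2*k**2)
Z = 1296 (Z = (4 + 2*(-4)**2)**2 = (4 + 2*16)**2 = (4 + 32)**2 = 36**2 = 1296)
Z*y(-13, -2) = 1296*1 = 1296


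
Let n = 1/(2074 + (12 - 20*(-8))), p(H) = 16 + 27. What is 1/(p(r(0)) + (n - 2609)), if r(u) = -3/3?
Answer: -2246/5763235 ≈ -0.00038971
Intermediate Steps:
r(u) = -1 (r(u) = (1/3)*(-3) = -1)
p(H) = 43
n = 1/2246 (n = 1/(2074 + (12 + 160)) = 1/(2074 + 172) = 1/2246 ≈ 0.00044524)
1/(p(r(0)) + (n - 2609)) = 1/(43 + (1/2246 - 2609)) = 1/(43 - 5859813/2246) = 1/(-5763235/2246) = -2246/5763235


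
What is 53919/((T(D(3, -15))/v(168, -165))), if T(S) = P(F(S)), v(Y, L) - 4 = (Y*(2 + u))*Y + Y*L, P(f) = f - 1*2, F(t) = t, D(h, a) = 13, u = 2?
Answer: 4592820420/11 ≈ 4.1753e+8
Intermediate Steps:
P(f) = -2 + f (P(f) = f - 2 = -2 + f)
v(Y, L) = 4 + 4*Y**2 + L*Y (v(Y, L) = 4 + ((Y*(2 + 2))*Y + Y*L) = 4 + ((Y*4)*Y + L*Y) = 4 + ((4*Y)*Y + L*Y) = 4 + (4*Y**2 + L*Y) = 4 + 4*Y**2 + L*Y)
T(S) = -2 + S
53919/((T(D(3, -15))/v(168, -165))) = 53919/(((-2 + 13)/(4 + 4*168**2 - 165*168))) = 53919/((11/(4 + 4*28224 - 27720))) = 53919/((11/(4 + 112896 - 27720))) = 53919/((11/85180)) = 53919/((11*(1/85180))) = 53919/(11/85180) = 53919*(85180/11) = 4592820420/11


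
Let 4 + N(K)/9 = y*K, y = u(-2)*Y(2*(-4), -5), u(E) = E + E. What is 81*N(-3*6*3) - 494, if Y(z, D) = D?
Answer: -790730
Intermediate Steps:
u(E) = 2*E
y = 20 (y = (2*(-2))*(-5) = -4*(-5) = 20)
N(K) = -36 + 180*K (N(K) = -36 + 9*(20*K) = -36 + 180*K)
81*N(-3*6*3) - 494 = 81*(-36 + 180*(-3*6*3)) - 494 = 81*(-36 + 180*(-18*3)) - 494 = 81*(-36 + 180*(-54)) - 494 = 81*(-36 - 9720) - 494 = 81*(-9756) - 494 = -790236 - 494 = -790730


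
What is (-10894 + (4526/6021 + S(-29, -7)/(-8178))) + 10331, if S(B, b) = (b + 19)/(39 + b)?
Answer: -73826562997/131305968 ≈ -562.25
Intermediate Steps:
S(B, b) = (19 + b)/(39 + b)
(-10894 + (4526/6021 + S(-29, -7)/(-8178))) + 10331 = (-10894 + (4526/6021 + ((19 - 7)/(39 - 7))/(-8178))) + 10331 = (-10894 + (4526*(1/6021) + (12/32)*(-1/8178))) + 10331 = (-10894 + (4526/6021 + ((1/32)*12)*(-1/8178))) + 10331 = (-10894 + (4526/6021 + (3/8)*(-1/8178))) + 10331 = (-10894 + (4526/6021 - 1/21808)) + 10331 = (-10894 + 98696987/131305968) + 10331 = -1430348518405/131305968 + 10331 = -73826562997/131305968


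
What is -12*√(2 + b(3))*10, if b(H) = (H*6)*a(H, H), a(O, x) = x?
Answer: -240*√14 ≈ -898.00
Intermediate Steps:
b(H) = 6*H² (b(H) = (H*6)*H = (6*H)*H = 6*H²)
-12*√(2 + b(3))*10 = -12*√(2 + 6*3²)*10 = -12*√(2 + 6*9)*10 = -12*√(2 + 54)*10 = -24*√14*10 = -240*√14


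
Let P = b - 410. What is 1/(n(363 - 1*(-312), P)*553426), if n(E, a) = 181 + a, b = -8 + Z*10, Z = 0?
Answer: -1/131161962 ≈ -7.6242e-9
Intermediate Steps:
b = -8 (b = -8 + 0*10 = -8 + 0 = -8)
P = -418 (P = -8 - 410 = -418)
1/(n(363 - 1*(-312), P)*553426) = 1/((181 - 418)*553426) = (1/553426)/(-237) = -1/237*1/553426 = -1/131161962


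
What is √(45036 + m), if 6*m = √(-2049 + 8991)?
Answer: √(1621296 + 6*√6942)/6 ≈ 212.25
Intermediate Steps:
m = √6942/6 (m = √(-2049 + 8991)/6 = √6942/6 ≈ 13.886)
√(45036 + m) = √(45036 + √6942/6)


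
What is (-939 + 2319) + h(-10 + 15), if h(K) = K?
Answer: 1385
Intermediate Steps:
(-939 + 2319) + h(-10 + 15) = (-939 + 2319) + (-10 + 15) = 1380 + 5 = 1385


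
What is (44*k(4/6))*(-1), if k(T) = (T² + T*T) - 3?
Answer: 836/9 ≈ 92.889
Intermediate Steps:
k(T) = -3 + 2*T² (k(T) = (T² + T²) - 3 = 2*T² - 3 = -3 + 2*T²)
(44*k(4/6))*(-1) = (44*(-3 + 2*(4/6)²))*(-1) = (44*(-3 + 2*(4*(⅙))²))*(-1) = (44*(-3 + 2*(⅔)²))*(-1) = (44*(-3 + 2*(4/9)))*(-1) = (44*(-3 + 8/9))*(-1) = (44*(-19/9))*(-1) = -836/9*(-1) = 836/9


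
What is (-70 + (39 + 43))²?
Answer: 144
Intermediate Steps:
(-70 + (39 + 43))² = (-70 + 82)² = 12² = 144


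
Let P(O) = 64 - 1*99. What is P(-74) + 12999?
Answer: 12964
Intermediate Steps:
P(O) = -35 (P(O) = 64 - 99 = -35)
P(-74) + 12999 = -35 + 12999 = 12964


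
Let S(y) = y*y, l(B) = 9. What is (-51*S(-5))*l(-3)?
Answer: -11475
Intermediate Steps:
S(y) = y²
(-51*S(-5))*l(-3) = -51*(-5)²*9 = -51*25*9 = -1275*9 = -11475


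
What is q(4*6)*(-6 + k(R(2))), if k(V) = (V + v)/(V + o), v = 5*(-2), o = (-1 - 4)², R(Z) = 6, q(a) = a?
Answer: -4560/31 ≈ -147.10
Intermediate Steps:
o = 25 (o = (-5)² = 25)
v = -10
k(V) = (-10 + V)/(25 + V) (k(V) = (V - 10)/(V + 25) = (-10 + V)/(25 + V))
q(4*6)*(-6 + k(R(2))) = (4*6)*(-6 + (-10 + 6)/(25 + 6)) = 24*(-6 - 4/31) = 24*(-190/31) = -4560/31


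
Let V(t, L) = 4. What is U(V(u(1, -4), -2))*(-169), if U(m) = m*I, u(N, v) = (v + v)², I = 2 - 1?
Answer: -676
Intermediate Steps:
I = 1
u(N, v) = 4*v² (u(N, v) = (2*v)² = 4*v²)
U(m) = m (U(m) = m*1 = m)
U(V(u(1, -4), -2))*(-169) = 4*(-169) = -676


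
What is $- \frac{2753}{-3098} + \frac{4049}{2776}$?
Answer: $\frac{10093065}{4300024} \approx 2.3472$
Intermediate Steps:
$- \frac{2753}{-3098} + \frac{4049}{2776} = \left(-2753\right) \left(- \frac{1}{3098}\right) + 4049 \cdot \frac{1}{2776} = \frac{2753}{3098} + \frac{4049}{2776} = \frac{10093065}{4300024}$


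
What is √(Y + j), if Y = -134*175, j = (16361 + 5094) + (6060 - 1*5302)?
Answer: I*√1237 ≈ 35.171*I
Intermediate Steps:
j = 22213 (j = 21455 + (6060 - 5302) = 21455 + 758 = 22213)
Y = -23450
√(Y + j) = √(-23450 + 22213) = √(-1237) = I*√1237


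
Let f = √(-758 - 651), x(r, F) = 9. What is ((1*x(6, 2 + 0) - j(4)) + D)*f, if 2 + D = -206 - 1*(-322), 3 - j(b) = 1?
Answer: 121*I*√1409 ≈ 4541.9*I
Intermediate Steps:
j(b) = 2 (j(b) = 3 - 1*1 = 3 - 1 = 2)
f = I*√1409 (f = √(-1409) = I*√1409 ≈ 37.537*I)
D = 114 (D = -2 + (-206 - 1*(-322)) = -2 + (-206 + 322) = -2 + 116 = 114)
((1*x(6, 2 + 0) - j(4)) + D)*f = ((1*9 - 1*2) + 114)*(I*√1409) = ((9 - 2) + 114)*(I*√1409) = (7 + 114)*(I*√1409) = 121*(I*√1409) = 121*I*√1409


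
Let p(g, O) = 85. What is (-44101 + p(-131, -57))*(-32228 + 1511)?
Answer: 1352039472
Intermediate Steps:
(-44101 + p(-131, -57))*(-32228 + 1511) = (-44101 + 85)*(-32228 + 1511) = -44016*(-30717) = 1352039472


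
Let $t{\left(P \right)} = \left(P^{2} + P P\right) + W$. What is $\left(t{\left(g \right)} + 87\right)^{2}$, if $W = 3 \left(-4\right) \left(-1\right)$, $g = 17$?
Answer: $458329$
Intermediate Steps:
$W = 12$ ($W = \left(-12\right) \left(-1\right) = 12$)
$t{\left(P \right)} = 12 + 2 P^{2}$ ($t{\left(P \right)} = \left(P^{2} + P P\right) + 12 = \left(P^{2} + P^{2}\right) + 12 = 2 P^{2} + 12 = 12 + 2 P^{2}$)
$\left(t{\left(g \right)} + 87\right)^{2} = \left(\left(12 + 2 \cdot 17^{2}\right) + 87\right)^{2} = \left(\left(12 + 2 \cdot 289\right) + 87\right)^{2} = \left(\left(12 + 578\right) + 87\right)^{2} = \left(590 + 87\right)^{2} = 677^{2} = 458329$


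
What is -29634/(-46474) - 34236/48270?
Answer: -13387557/186941665 ≈ -0.071614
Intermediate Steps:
-29634/(-46474) - 34236/48270 = -29634*(-1/46474) - 34236*1/48270 = 14817/23237 - 5706/8045 = -13387557/186941665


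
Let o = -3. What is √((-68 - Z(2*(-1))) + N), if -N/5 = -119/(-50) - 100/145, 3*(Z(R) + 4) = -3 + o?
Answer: I*√5924990/290 ≈ 8.3936*I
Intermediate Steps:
Z(R) = -6 (Z(R) = -4 + (-3 - 3)/3 = -4 + (⅓)*(-6) = -4 - 2 = -6)
N = -2451/290 (N = -5*(-119/(-50) - 100/145) = -5*(-119*(-1/50) - 100*1/145) = -5*(119/50 - 20/29) = -5*2451/1450 = -2451/290 ≈ -8.4517)
√((-68 - Z(2*(-1))) + N) = √((-68 - 1*(-6)) - 2451/290) = √((-68 + 6) - 2451/290) = √(-62 - 2451/290) = √(-20431/290) = I*√5924990/290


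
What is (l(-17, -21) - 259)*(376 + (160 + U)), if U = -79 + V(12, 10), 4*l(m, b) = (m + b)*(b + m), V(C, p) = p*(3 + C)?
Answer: 61914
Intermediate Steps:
l(m, b) = (b + m)**2/4 (l(m, b) = ((m + b)*(b + m))/4 = ((b + m)*(b + m))/4 = (b + m)**2/4)
U = 71 (U = -79 + 10*(3 + 12) = -79 + 10*15 = -79 + 150 = 71)
(l(-17, -21) - 259)*(376 + (160 + U)) = ((-21 - 17)**2/4 - 259)*(376 + (160 + 71)) = ((1/4)*(-38)**2 - 259)*(376 + 231) = ((1/4)*1444 - 259)*607 = (361 - 259)*607 = 102*607 = 61914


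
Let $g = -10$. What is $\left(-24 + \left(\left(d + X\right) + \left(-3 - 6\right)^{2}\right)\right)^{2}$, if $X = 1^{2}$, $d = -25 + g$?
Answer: $529$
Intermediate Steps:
$d = -35$ ($d = -25 - 10 = -35$)
$X = 1$
$\left(-24 + \left(\left(d + X\right) + \left(-3 - 6\right)^{2}\right)\right)^{2} = \left(-24 + \left(\left(-35 + 1\right) + \left(-3 - 6\right)^{2}\right)\right)^{2} = \left(-24 - \left(34 - \left(-3 - 6\right)^{2}\right)\right)^{2} = \left(-24 - \left(34 - \left(-9\right)^{2}\right)\right)^{2} = \left(-24 + \left(-34 + 81\right)\right)^{2} = \left(-24 + 47\right)^{2} = 23^{2} = 529$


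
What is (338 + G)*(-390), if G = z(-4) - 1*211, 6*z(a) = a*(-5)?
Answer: -50830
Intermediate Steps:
z(a) = -5*a/6 (z(a) = (a*(-5))/6 = (-5*a)/6 = -5*a/6)
G = -623/3 (G = -⅚*(-4) - 1*211 = 10/3 - 211 = -623/3 ≈ -207.67)
(338 + G)*(-390) = (338 - 623/3)*(-390) = (391/3)*(-390) = -50830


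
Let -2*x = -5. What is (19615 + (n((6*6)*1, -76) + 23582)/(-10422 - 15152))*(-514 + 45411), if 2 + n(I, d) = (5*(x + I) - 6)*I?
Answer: 592644790454/673 ≈ 8.8060e+8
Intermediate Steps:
x = 5/2 (x = -½*(-5) = 5/2 ≈ 2.5000)
n(I, d) = -2 + I*(13/2 + 5*I) (n(I, d) = -2 + (5*(5/2 + I) - 6)*I = -2 + ((25/2 + 5*I) - 6)*I = -2 + (13/2 + 5*I)*I = -2 + I*(13/2 + 5*I))
(19615 + (n((6*6)*1, -76) + 23582)/(-10422 - 15152))*(-514 + 45411) = (19615 + ((-2 + 5*((6*6)*1)² + 13*((6*6)*1)/2) + 23582)/(-10422 - 15152))*(-514 + 45411) = (19615 + ((-2 + 5*(36*1)² + 13*(36*1)/2) + 23582)/(-25574))*44897 = (19615 + ((-2 + 5*36² + (13/2)*36) + 23582)*(-1/25574))*44897 = (19615 + ((-2 + 5*1296 + 234) + 23582)*(-1/25574))*44897 = (19615 + ((-2 + 6480 + 234) + 23582)*(-1/25574))*44897 = (19615 + (6712 + 23582)*(-1/25574))*44897 = (19615 + 30294*(-1/25574))*44897 = (19615 - 15147/12787)*44897 = (250801858/12787)*44897 = 592644790454/673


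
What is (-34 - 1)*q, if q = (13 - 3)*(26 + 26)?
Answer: -18200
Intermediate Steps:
q = 520 (q = 10*52 = 520)
(-34 - 1)*q = (-34 - 1)*520 = -35*520 = -18200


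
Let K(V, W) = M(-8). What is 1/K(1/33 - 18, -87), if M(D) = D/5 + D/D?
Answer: -5/3 ≈ -1.6667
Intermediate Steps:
M(D) = 1 + D/5 (M(D) = D*(1/5) + 1 = D/5 + 1 = 1 + D/5)
K(V, W) = -3/5 (K(V, W) = 1 + (1/5)*(-8) = 1 - 8/5 = -3/5)
1/K(1/33 - 18, -87) = 1/(-3/5) = -5/3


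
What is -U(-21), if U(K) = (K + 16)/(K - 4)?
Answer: -1/5 ≈ -0.20000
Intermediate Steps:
U(K) = (16 + K)/(-4 + K)
-U(-21) = -(16 - 21)/(-4 - 21) = -(-5)/(-25) = -(-1)*(-5)/25 = -1*1/5 = -1/5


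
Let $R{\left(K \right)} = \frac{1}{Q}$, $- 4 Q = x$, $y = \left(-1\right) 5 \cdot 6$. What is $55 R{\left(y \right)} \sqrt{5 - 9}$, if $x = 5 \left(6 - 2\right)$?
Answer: $- 22 i \approx - 22.0 i$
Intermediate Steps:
$y = -30$ ($y = \left(-5\right) 6 = -30$)
$x = 20$ ($x = 5 \cdot 4 = 20$)
$Q = -5$ ($Q = \left(- \frac{1}{4}\right) 20 = -5$)
$R{\left(K \right)} = - \frac{1}{5}$ ($R{\left(K \right)} = \frac{1}{-5} = - \frac{1}{5}$)
$55 R{\left(y \right)} \sqrt{5 - 9} = 55 \left(- \frac{\sqrt{5 - 9}}{5}\right) = 55 \left(- \frac{\sqrt{-4}}{5}\right) = 55 \left(- \frac{2 i}{5}\right) = - 22 i$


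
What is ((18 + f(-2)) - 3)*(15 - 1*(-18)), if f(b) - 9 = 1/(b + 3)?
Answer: 825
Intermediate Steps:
f(b) = 9 + 1/(3 + b) (f(b) = 9 + 1/(b + 3) = 9 + 1/(3 + b))
((18 + f(-2)) - 3)*(15 - 1*(-18)) = ((18 + (28 + 9*(-2))/(3 - 2)) - 3)*(15 - 1*(-18)) = ((18 + (28 - 18)/1) - 3)*(15 + 18) = ((18 + 1*10) - 3)*33 = ((18 + 10) - 3)*33 = (28 - 3)*33 = 25*33 = 825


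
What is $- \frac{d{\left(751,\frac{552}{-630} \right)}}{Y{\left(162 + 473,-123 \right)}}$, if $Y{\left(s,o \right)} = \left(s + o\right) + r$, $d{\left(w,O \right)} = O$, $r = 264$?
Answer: $\frac{23}{20370} \approx 0.0011291$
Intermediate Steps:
$Y{\left(s,o \right)} = 264 + o + s$ ($Y{\left(s,o \right)} = \left(s + o\right) + 264 = \left(o + s\right) + 264 = 264 + o + s$)
$- \frac{d{\left(751,\frac{552}{-630} \right)}}{Y{\left(162 + 473,-123 \right)}} = - \frac{552 \frac{1}{-630}}{264 - 123 + \left(162 + 473\right)} = - \frac{552 \left(- \frac{1}{630}\right)}{264 - 123 + 635} = - \frac{-92}{105 \cdot 776} = \left(-1\right) \left(- \frac{23}{20370}\right) = \frac{23}{20370}$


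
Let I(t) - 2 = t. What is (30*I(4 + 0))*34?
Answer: 6120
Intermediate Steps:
I(t) = 2 + t
(30*I(4 + 0))*34 = (30*(2 + (4 + 0)))*34 = (30*(2 + 4))*34 = (30*6)*34 = 180*34 = 6120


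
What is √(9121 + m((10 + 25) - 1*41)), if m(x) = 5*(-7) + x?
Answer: 2*√2270 ≈ 95.289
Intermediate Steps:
m(x) = -35 + x
√(9121 + m((10 + 25) - 1*41)) = √(9121 + (-35 + ((10 + 25) - 1*41))) = √(9121 + (-35 + (35 - 41))) = √(9121 + (-35 - 6)) = √(9121 - 41) = √9080 = 2*√2270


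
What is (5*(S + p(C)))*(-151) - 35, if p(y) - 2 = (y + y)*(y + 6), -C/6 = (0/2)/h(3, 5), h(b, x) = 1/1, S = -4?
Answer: 1475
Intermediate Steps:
h(b, x) = 1
C = 0 (C = -6*0/2/1 = -6*0*(½) = -0 = -6*0 = 0)
p(y) = 2 + 2*y*(6 + y) (p(y) = 2 + (y + y)*(y + 6) = 2 + (2*y)*(6 + y) = 2 + 2*y*(6 + y))
(5*(S + p(C)))*(-151) - 35 = (5*(-4 + (2 + 2*0² + 12*0)))*(-151) - 35 = (5*(-4 + (2 + 2*0 + 0)))*(-151) - 35 = (5*(-4 + (2 + 0 + 0)))*(-151) - 35 = (5*(-4 + 2))*(-151) - 35 = (5*(-2))*(-151) - 35 = -10*(-151) - 35 = 1510 - 35 = 1475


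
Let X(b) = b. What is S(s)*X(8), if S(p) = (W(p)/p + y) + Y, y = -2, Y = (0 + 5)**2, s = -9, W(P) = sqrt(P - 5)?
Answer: 184 - 8*I*sqrt(14)/9 ≈ 184.0 - 3.3259*I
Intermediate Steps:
W(P) = sqrt(-5 + P)
Y = 25 (Y = 5**2 = 25)
S(p) = 23 + sqrt(-5 + p)/p (S(p) = (sqrt(-5 + p)/p - 2) + 25 = (-2 + sqrt(-5 + p)/p) + 25 = 23 + sqrt(-5 + p)/p)
S(s)*X(8) = (23 + sqrt(-5 - 9)/(-9))*8 = (23 - I*sqrt(14)/9)*8 = 184 - 8*I*sqrt(14)/9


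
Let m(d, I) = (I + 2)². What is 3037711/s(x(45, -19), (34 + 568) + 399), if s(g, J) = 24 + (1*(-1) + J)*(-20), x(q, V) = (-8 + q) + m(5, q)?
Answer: -3037711/19976 ≈ -152.07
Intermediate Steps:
m(d, I) = (2 + I)²
x(q, V) = -8 + q + (2 + q)² (x(q, V) = (-8 + q) + (2 + q)² = -8 + q + (2 + q)²)
s(g, J) = 44 - 20*J (s(g, J) = 24 + (-1 + J)*(-20) = 24 + (20 - 20*J) = 44 - 20*J)
3037711/s(x(45, -19), (34 + 568) + 399) = 3037711/(44 - 20*((34 + 568) + 399)) = 3037711/(44 - 20*(602 + 399)) = 3037711/(44 - 20*1001) = 3037711/(44 - 20020) = 3037711/(-19976) = 3037711*(-1/19976) = -3037711/19976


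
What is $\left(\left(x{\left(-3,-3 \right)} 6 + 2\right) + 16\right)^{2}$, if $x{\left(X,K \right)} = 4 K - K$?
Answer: $1296$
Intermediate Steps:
$x{\left(X,K \right)} = 3 K$
$\left(\left(x{\left(-3,-3 \right)} 6 + 2\right) + 16\right)^{2} = \left(\left(3 \left(-3\right) 6 + 2\right) + 16\right)^{2} = \left(\left(\left(-9\right) 6 + 2\right) + 16\right)^{2} = \left(\left(-54 + 2\right) + 16\right)^{2} = \left(-52 + 16\right)^{2} = \left(-36\right)^{2} = 1296$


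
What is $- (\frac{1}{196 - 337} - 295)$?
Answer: $\frac{41596}{141} \approx 295.01$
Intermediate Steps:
$- (\frac{1}{196 - 337} - 295) = - (\frac{1}{-141} - 295) = - (- \frac{1}{141} - 295) = \left(-1\right) \left(- \frac{41596}{141}\right) = \frac{41596}{141}$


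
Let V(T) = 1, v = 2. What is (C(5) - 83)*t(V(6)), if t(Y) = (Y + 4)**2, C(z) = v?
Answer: -2025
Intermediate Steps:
C(z) = 2
t(Y) = (4 + Y)**2
(C(5) - 83)*t(V(6)) = (2 - 83)*(4 + 1)**2 = -81*5**2 = -81*25 = -2025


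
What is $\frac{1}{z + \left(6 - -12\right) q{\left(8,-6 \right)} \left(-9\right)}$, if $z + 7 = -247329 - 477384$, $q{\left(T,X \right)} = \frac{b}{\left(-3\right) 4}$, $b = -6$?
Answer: $- \frac{1}{724801} \approx -1.3797 \cdot 10^{-6}$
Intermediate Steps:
$q{\left(T,X \right)} = \frac{1}{2}$ ($q{\left(T,X \right)} = - \frac{6}{\left(-3\right) 4} = - \frac{6}{-12} = \left(-6\right) \left(- \frac{1}{12}\right) = \frac{1}{2}$)
$z = -724720$ ($z = -7 - 724713 = -724720$)
$\frac{1}{z + \left(6 - -12\right) q{\left(8,-6 \right)} \left(-9\right)} = \frac{1}{-724720 + \left(6 - -12\right) \frac{1}{2} \left(-9\right)} = \frac{1}{-724720 + \left(6 + 12\right) \frac{1}{2} \left(-9\right)} = \frac{1}{-724720 + 18 \cdot \frac{1}{2} \left(-9\right)} = \frac{1}{-724720 + 9 \left(-9\right)} = \frac{1}{-724720 - 81} = \frac{1}{-724801} = - \frac{1}{724801}$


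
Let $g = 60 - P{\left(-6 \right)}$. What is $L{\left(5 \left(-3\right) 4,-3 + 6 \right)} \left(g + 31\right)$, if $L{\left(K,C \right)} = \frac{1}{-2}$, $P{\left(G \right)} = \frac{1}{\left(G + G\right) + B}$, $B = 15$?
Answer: $- \frac{136}{3} \approx -45.333$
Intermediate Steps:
$P{\left(G \right)} = \frac{1}{15 + 2 G}$ ($P{\left(G \right)} = \frac{1}{\left(G + G\right) + 15} = \frac{1}{2 G + 15} = \frac{1}{15 + 2 G}$)
$g = \frac{179}{3}$ ($g = 60 - \frac{1}{15 + 2 \left(-6\right)} = 60 - \frac{1}{15 - 12} = 60 - \frac{1}{3} = \frac{179}{3} \approx 59.667$)
$L{\left(K,C \right)} = - \frac{1}{2}$
$L{\left(5 \left(-3\right) 4,-3 + 6 \right)} \left(g + 31\right) = - \frac{\frac{179}{3} + 31}{2} = \left(- \frac{1}{2}\right) \frac{272}{3} = - \frac{136}{3}$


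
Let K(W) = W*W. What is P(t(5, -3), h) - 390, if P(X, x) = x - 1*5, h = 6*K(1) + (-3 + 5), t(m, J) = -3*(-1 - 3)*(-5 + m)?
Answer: -387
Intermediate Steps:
K(W) = W**2
t(m, J) = -60 + 12*m (t(m, J) = -(-12)*(-5 + m) = -3*(20 - 4*m) = -60 + 12*m)
h = 8 (h = 6*1**2 + (-3 + 5) = 6*1 + 2 = 6 + 2 = 8)
P(X, x) = -5 + x (P(X, x) = x - 5 = -5 + x)
P(t(5, -3), h) - 390 = (-5 + 8) - 390 = 3 - 390 = -387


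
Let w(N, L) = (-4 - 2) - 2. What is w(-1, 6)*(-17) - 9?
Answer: 127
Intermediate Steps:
w(N, L) = -8 (w(N, L) = -6 - 2 = -8)
w(-1, 6)*(-17) - 9 = -8*(-17) - 9 = 136 - 9 = 127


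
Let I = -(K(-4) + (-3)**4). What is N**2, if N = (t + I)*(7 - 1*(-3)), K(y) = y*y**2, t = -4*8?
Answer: 240100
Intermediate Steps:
t = -32
K(y) = y**3
I = -17 (I = -((-4)**3 + (-3)**4) = -(-64 + 81) = -1*17 = -17)
N = -490 (N = (-32 - 17)*(7 - 1*(-3)) = -49*(7 + 3) = -49*10 = -490)
N**2 = (-490)**2 = 240100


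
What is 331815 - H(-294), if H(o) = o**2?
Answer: 245379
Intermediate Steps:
331815 - H(-294) = 331815 - 1*(-294)**2 = 331815 - 1*86436 = 331815 - 86436 = 245379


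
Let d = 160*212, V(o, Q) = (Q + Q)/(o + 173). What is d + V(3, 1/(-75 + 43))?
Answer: 95518719/2816 ≈ 33920.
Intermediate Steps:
V(o, Q) = 2*Q/(173 + o) (V(o, Q) = (2*Q)/(173 + o) = 2*Q/(173 + o))
d = 33920
d + V(3, 1/(-75 + 43)) = 33920 + 2/((-75 + 43)*(173 + 3)) = 33920 + 2/(-32*176) = 33920 + 2*(-1/32)*(1/176) = 33920 - 1/2816 = 95518719/2816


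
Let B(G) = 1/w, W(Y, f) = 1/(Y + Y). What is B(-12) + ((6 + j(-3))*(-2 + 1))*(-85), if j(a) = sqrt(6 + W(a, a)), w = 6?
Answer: 3061/6 + 85*sqrt(210)/6 ≈ 715.46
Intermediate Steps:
W(Y, f) = 1/(2*Y)
j(a) = sqrt(6 + 1/(2*a))
B(G) = 1/6
B(-12) + ((6 + j(-3))*(-2 + 1))*(-85) = 1/6 + ((6 + sqrt(24 + 2/(-3))/2)*(-2 + 1))*(-85) = 1/6 + ((6 + sqrt(24 + 2*(-1/3))/2)*(-1))*(-85) = 1/6 + ((6 + sqrt(24 - 2/3)/2)*(-1))*(-85) = 1/6 + ((6 + sqrt(70/3)/2)*(-1))*(-85) = 1/6 + ((6 + (sqrt(210)/3)/2)*(-1))*(-85) = 1/6 + ((6 + sqrt(210)/6)*(-1))*(-85) = 1/6 + (-6 - sqrt(210)/6)*(-85) = 1/6 + (510 + 85*sqrt(210)/6) = 3061/6 + 85*sqrt(210)/6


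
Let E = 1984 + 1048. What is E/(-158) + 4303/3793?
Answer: -5410251/299647 ≈ -18.055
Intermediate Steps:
E = 3032
E/(-158) + 4303/3793 = 3032/(-158) + 4303/3793 = 3032*(-1/158) + 4303*(1/3793) = -1516/79 + 4303/3793 = -5410251/299647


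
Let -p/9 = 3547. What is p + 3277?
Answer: -28646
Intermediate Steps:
p = -31923 (p = -9*3547 = -31923)
p + 3277 = -31923 + 3277 = -28646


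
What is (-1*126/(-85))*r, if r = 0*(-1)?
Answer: 0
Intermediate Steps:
r = 0
(-1*126/(-85))*r = (-1*126/(-85))*0 = -126*(-1/85)*0 = (126/85)*0 = 0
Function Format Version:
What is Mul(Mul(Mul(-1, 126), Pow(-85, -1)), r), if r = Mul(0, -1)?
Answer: 0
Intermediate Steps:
r = 0
Mul(Mul(Mul(-1, 126), Pow(-85, -1)), r) = Mul(Mul(Mul(-1, 126), Pow(-85, -1)), 0) = Mul(Mul(-126, Rational(-1, 85)), 0) = Mul(Rational(126, 85), 0) = 0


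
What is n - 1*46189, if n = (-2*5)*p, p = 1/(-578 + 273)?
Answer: -2817527/61 ≈ -46189.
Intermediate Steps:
p = -1/305 (p = 1/(-305) = -1/305 ≈ -0.0032787)
n = 2/61 (n = -2*5*(-1/305) = -10*(-1/305) = 2/61 ≈ 0.032787)
n - 1*46189 = 2/61 - 1*46189 = 2/61 - 46189 = -2817527/61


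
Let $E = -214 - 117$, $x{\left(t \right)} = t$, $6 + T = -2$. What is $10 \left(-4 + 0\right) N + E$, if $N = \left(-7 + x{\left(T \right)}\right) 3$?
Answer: $1469$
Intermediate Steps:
$T = -8$ ($T = -6 - 2 = -8$)
$E = -331$ ($E = -214 - 117 = -331$)
$N = -45$ ($N = \left(-7 - 8\right) 3 = \left(-15\right) 3 = -45$)
$10 \left(-4 + 0\right) N + E = 10 \left(-4 + 0\right) \left(-45\right) - 331 = 10 \left(-4\right) \left(-45\right) - 331 = \left(-40\right) \left(-45\right) - 331 = 1800 - 331 = 1469$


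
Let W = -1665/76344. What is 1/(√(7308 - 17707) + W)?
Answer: -14123640/6734400028921 - 647600704*I*√10399/6734400028921 ≈ -2.0972e-6 - 0.0098063*I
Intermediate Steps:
W = -555/25448 (W = -1665*1/76344 = -555/25448 ≈ -0.021809)
1/(√(7308 - 17707) + W) = 1/(√(7308 - 17707) - 555/25448) = 1/(√(-10399) - 555/25448) = 1/(I*√10399 - 555/25448) = 1/(-555/25448 + I*√10399)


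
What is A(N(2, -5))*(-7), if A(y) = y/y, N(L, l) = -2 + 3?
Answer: -7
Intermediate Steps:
N(L, l) = 1
A(y) = 1
A(N(2, -5))*(-7) = 1*(-7) = -7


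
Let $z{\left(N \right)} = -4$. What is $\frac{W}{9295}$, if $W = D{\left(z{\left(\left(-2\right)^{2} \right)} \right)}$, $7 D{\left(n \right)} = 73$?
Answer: $\frac{73}{65065} \approx 0.001122$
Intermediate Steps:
$D{\left(n \right)} = \frac{73}{7}$ ($D{\left(n \right)} = \frac{1}{7} \cdot 73 = \frac{73}{7}$)
$W = \frac{73}{7} \approx 10.429$
$\frac{W}{9295} = \frac{73}{7 \cdot 9295} = \frac{73}{7} \cdot \frac{1}{9295} = \frac{73}{65065}$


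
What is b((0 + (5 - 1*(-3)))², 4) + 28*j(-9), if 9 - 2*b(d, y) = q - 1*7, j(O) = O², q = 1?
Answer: 4551/2 ≈ 2275.5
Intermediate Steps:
b(d, y) = 15/2 (b(d, y) = 9/2 - (1 - 1*7)/2 = 9/2 - (1 - 7)/2 = 9/2 - ½*(-6) = 9/2 + 3 = 15/2)
b((0 + (5 - 1*(-3)))², 4) + 28*j(-9) = 15/2 + 28*(-9)² = 15/2 + 28*81 = 15/2 + 2268 = 4551/2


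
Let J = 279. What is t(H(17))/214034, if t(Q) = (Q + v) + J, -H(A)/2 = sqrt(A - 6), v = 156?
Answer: 435/214034 - sqrt(11)/107017 ≈ 0.0020014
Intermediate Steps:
H(A) = -2*sqrt(-6 + A) (H(A) = -2*sqrt(A - 6) = -2*sqrt(-6 + A))
t(Q) = 435 + Q (t(Q) = (Q + 156) + 279 = (156 + Q) + 279 = 435 + Q)
t(H(17))/214034 = (435 - 2*sqrt(-6 + 17))/214034 = (435 - 2*sqrt(11))*(1/214034) = 435/214034 - sqrt(11)/107017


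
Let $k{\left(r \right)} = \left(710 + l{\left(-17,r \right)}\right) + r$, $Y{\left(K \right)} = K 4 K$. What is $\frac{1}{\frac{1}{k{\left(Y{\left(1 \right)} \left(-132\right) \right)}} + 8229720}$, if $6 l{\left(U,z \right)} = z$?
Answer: $\frac{94}{773593681} \approx 1.2151 \cdot 10^{-7}$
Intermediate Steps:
$Y{\left(K \right)} = 4 K^{2}$
$l{\left(U,z \right)} = \frac{z}{6}$
$k{\left(r \right)} = 710 + \frac{7 r}{6}$ ($k{\left(r \right)} = \left(710 + \frac{r}{6}\right) + r = 710 + \frac{7 r}{6}$)
$\frac{1}{\frac{1}{k{\left(Y{\left(1 \right)} \left(-132\right) \right)}} + 8229720} = \frac{1}{\frac{1}{710 + \frac{7 \cdot 4 \cdot 1^{2} \left(-132\right)}{6}} + 8229720} = \frac{1}{\frac{1}{710 + \frac{7 \cdot 4 \cdot 1 \left(-132\right)}{6}} + 8229720} = \frac{1}{\frac{1}{710 + \frac{7 \cdot 4 \left(-132\right)}{6}} + 8229720} = \frac{1}{\frac{1}{710 + \frac{7}{6} \left(-528\right)} + 8229720} = \frac{1}{\frac{1}{710 - 616} + 8229720} = \frac{1}{\frac{1}{94} + 8229720} = \frac{1}{\frac{773593681}{94}} = \frac{94}{773593681}$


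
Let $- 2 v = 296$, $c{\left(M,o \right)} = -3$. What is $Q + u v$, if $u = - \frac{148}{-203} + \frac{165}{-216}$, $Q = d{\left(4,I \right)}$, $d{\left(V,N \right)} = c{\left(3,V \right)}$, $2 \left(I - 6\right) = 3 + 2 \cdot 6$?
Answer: $\frac{7871}{3654} \approx 2.1541$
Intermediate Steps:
$v = -148$ ($v = \left(- \frac{1}{2}\right) 296 = -148$)
$I = \frac{27}{2}$ ($I = 6 + \frac{3 + 2 \cdot 6}{2} = 6 + \frac{3 + 12}{2} = 6 + \frac{1}{2} \cdot 15 = 6 + \frac{15}{2} = \frac{27}{2} \approx 13.5$)
$d{\left(V,N \right)} = -3$
$Q = -3$
$u = - \frac{509}{14616}$ ($u = \left(-148\right) \left(- \frac{1}{203}\right) + 165 \left(- \frac{1}{216}\right) = \frac{148}{203} - \frac{55}{72} = - \frac{509}{14616} \approx -0.034825$)
$Q + u v = -3 - - \frac{18833}{3654} = -3 + \frac{18833}{3654} = \frac{7871}{3654}$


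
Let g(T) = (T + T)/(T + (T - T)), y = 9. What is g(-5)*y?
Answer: 18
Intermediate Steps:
g(T) = 2 (g(T) = (2*T)/(T + 0) = (2*T)/T = 2)
g(-5)*y = 2*9 = 18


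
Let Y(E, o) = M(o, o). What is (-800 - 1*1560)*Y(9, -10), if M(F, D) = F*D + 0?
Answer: -236000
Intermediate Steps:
M(F, D) = D*F (M(F, D) = D*F + 0 = D*F)
Y(E, o) = o² (Y(E, o) = o*o = o²)
(-800 - 1*1560)*Y(9, -10) = (-800 - 1*1560)*(-10)² = (-800 - 1560)*100 = -2360*100 = -236000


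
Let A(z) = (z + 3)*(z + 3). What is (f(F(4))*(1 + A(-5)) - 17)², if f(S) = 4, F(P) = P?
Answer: 9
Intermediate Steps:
A(z) = (3 + z)² (A(z) = (3 + z)*(3 + z) = (3 + z)²)
(f(F(4))*(1 + A(-5)) - 17)² = (4*(1 + (3 - 5)²) - 17)² = (4*(1 + (-2)²) - 17)² = (4*(1 + 4) - 17)² = (4*5 - 17)² = (20 - 17)² = 3² = 9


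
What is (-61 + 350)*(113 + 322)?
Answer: 125715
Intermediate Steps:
(-61 + 350)*(113 + 322) = 289*435 = 125715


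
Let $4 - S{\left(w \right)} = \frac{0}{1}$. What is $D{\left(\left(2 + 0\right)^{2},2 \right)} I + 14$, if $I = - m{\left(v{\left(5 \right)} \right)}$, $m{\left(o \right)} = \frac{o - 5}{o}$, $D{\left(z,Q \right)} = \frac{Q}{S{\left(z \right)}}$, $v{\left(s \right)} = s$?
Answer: $14$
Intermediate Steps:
$S{\left(w \right)} = 4$ ($S{\left(w \right)} = 4 - \frac{0}{1} = 4 - 0 \cdot 1 = 4 - 0 = 4 + 0 = 4$)
$D{\left(z,Q \right)} = \frac{Q}{4}$
$m{\left(o \right)} = \frac{-5 + o}{o}$
$I = 0$ ($I = - \frac{-5 + 5}{5} = - \frac{0}{5} = \left(-1\right) 0 = 0$)
$D{\left(\left(2 + 0\right)^{2},2 \right)} I + 14 = \frac{1}{4} \cdot 2 \cdot 0 + 14 = \frac{1}{2} \cdot 0 + 14 = 0 + 14 = 14$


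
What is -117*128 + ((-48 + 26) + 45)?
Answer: -14953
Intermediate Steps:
-117*128 + ((-48 + 26) + 45) = -14976 + (-22 + 45) = -14976 + 23 = -14953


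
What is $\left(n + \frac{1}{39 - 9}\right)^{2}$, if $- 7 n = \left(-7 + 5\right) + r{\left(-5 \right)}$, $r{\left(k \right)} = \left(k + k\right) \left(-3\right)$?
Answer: $\frac{14161}{900} \approx 15.734$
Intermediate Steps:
$r{\left(k \right)} = - 6 k$ ($r{\left(k \right)} = 2 k \left(-3\right) = - 6 k$)
$n = -4$ ($n = - \frac{\left(-7 + 5\right) - -30}{7} = - \frac{-2 + 30}{7} = \left(- \frac{1}{7}\right) 28 = -4$)
$\left(n + \frac{1}{39 - 9}\right)^{2} = \left(-4 + \frac{1}{39 - 9}\right)^{2} = \left(-4 + \frac{1}{30}\right)^{2} = \left(- \frac{119}{30}\right)^{2} = \frac{14161}{900}$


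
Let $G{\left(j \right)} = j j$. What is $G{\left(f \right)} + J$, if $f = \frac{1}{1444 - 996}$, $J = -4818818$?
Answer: $- \frac{967156047871}{200704} \approx -4.8188 \cdot 10^{6}$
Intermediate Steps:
$f = \frac{1}{448} \approx 0.0022321$
$G{\left(j \right)} = j^{2}$
$G{\left(f \right)} + J = \left(\frac{1}{448}\right)^{2} - 4818818 = \frac{1}{200704} - 4818818 = - \frac{967156047871}{200704}$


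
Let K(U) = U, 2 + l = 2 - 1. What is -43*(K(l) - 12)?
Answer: 559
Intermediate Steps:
l = -1 (l = -2 + (2 - 1) = -2 + 1 = -1)
-43*(K(l) - 12) = -43*(-1 - 12) = -43*(-13) = 559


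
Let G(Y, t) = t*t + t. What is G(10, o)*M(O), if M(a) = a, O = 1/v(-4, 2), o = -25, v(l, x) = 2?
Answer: 300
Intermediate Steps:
G(Y, t) = t + t² (G(Y, t) = t² + t = t + t²)
O = ½ (O = 1/2 = 1*(½) = ½ ≈ 0.50000)
G(10, o)*M(O) = -25*(1 - 25)*(½) = -25*(-24)*(½) = 600*(½) = 300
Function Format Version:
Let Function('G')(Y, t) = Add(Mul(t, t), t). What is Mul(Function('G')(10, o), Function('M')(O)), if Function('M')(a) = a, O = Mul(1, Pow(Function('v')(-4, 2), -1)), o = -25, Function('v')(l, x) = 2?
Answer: 300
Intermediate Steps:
Function('G')(Y, t) = Add(t, Pow(t, 2)) (Function('G')(Y, t) = Add(Pow(t, 2), t) = Add(t, Pow(t, 2)))
O = Rational(1, 2) (O = Mul(1, Pow(2, -1)) = Mul(1, Rational(1, 2)) = Rational(1, 2) ≈ 0.50000)
Mul(Function('G')(10, o), Function('M')(O)) = Mul(Mul(-25, Add(1, -25)), Rational(1, 2)) = Mul(Mul(-25, -24), Rational(1, 2)) = Mul(600, Rational(1, 2)) = 300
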